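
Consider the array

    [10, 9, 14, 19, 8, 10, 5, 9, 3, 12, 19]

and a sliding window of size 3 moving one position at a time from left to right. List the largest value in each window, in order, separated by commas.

Sliding a size-3 window across the 11 values:
10 9 14 → max 14
9 14 19 → max 19
14 19 8 → max 19
19 8 10 → max 19
8 10 5 → max 10
10 5 9 → max 10
5 9 3 → max 9
9 3 12 → max 12
3 12 19 → max 19

14, 19, 19, 19, 10, 10, 9, 12, 19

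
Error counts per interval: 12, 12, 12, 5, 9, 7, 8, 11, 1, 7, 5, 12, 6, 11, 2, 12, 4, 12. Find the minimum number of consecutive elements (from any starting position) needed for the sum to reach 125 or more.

Extend right; whenever the sum reaches 125, record the length and shrink from the left:
add 12: running sum 12 < 125
add 12: running sum 24 < 125
add 12: running sum 36 < 125
add 5: running sum 41 < 125
add 9: running sum 50 < 125
add 7: running sum 57 < 125
add 8: running sum 65 < 125
add 11: running sum 76 < 125
add 1: running sum 77 < 125
add 7: running sum 84 < 125
add 5: running sum 89 < 125
add 12: running sum 101 < 125
add 6: running sum 107 < 125
add 11: running sum 118 < 125
add 2: running sum 120 < 125
add 12: shortest ending here [12, 12, 12, 5, 9, 7, 8, 11, 1, 7, 5, 12, 6, 11, 2, 12] sum 132, len 16
add 4: shortest ending here [12, 12, 12, 5, 9, 7, 8, 11, 1, 7, 5, 12, 6, 11, 2, 12, 4] sum 136, len 17
add 12: shortest ending here [12, 12, 5, 9, 7, 8, 11, 1, 7, 5, 12, 6, 11, 2, 12, 4, 12] sum 136, len 17
Shortest qualifying length: 16.

16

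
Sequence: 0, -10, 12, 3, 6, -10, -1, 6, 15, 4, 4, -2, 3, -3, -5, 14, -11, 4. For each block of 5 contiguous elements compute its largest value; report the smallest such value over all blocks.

4

Window maxs for each of the 14 positions:
0 -10 12 3 6 → max 12
-10 12 3 6 -10 → max 12
12 3 6 -10 -1 → max 12
3 6 -10 -1 6 → max 6
6 -10 -1 6 15 → max 15
-10 -1 6 15 4 → max 15
-1 6 15 4 4 → max 15
6 15 4 4 -2 → max 15
15 4 4 -2 3 → max 15
4 4 -2 3 -3 → max 4
4 -2 3 -3 -5 → max 4
-2 3 -3 -5 14 → max 14
3 -3 -5 14 -11 → max 14
-3 -5 14 -11 4 → max 14
Smallest of these is 4.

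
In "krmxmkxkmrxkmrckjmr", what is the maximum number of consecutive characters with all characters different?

add k: [k] len 1
add r: [k, r] len 2
add m: [k, r, m] len 3
add x: [k, r, m, x] len 4
add m (repeat m, move left end past it): [x, m] len 2
add k: [x, m, k] len 3
add x (repeat x, move left end past it): [m, k, x] len 3
add k (repeat k, move left end past it): [x, k] len 2
add m: [x, k, m] len 3
add r: [x, k, m, r] len 4
add x (repeat x, move left end past it): [k, m, r, x] len 4
add k (repeat k, move left end past it): [m, r, x, k] len 4
add m (repeat m, move left end past it): [r, x, k, m] len 4
add r (repeat r, move left end past it): [x, k, m, r] len 4
add c: [x, k, m, r, c] len 5
add k (repeat k, move left end past it): [m, r, c, k] len 4
add j: [m, r, c, k, j] len 5
add m (repeat m, move left end past it): [r, c, k, j, m] len 5
add r (repeat r, move left end past it): [c, k, j, m, r] len 5
Longest all-distinct length: 5.

5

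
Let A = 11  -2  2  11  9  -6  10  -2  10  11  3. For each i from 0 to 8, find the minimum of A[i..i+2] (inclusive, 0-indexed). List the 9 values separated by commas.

Sliding a size-3 window across the 11 values:
(11, -2, 2) → min -2
(-2, 2, 11) → min -2
(2, 11, 9) → min 2
(11, 9, -6) → min -6
(9, -6, 10) → min -6
(-6, 10, -2) → min -6
(10, -2, 10) → min -2
(-2, 10, 11) → min -2
(10, 11, 3) → min 3

-2, -2, 2, -6, -6, -6, -2, -2, 3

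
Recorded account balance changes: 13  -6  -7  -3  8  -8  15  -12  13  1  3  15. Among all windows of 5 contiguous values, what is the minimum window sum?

[13, -6, -7, -3, 8] → sum 5
[-6, -7, -3, 8, -8] → sum -16
[-7, -3, 8, -8, 15] → sum 5
[-3, 8, -8, 15, -12] → sum 0
[8, -8, 15, -12, 13] → sum 16
[-8, 15, -12, 13, 1] → sum 9
[15, -12, 13, 1, 3] → sum 20
[-12, 13, 1, 3, 15] → sum 20
Minimum of these is -16.

-16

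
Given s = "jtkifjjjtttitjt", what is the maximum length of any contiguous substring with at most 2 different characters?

6

[j] 1 distinct, len 1
[j, t] 2 distinct, len 2
[t, k] 2 distinct, len 2
[k, i] 2 distinct, len 2
[i, f] 2 distinct, len 2
[f, j] 2 distinct, len 2
[f, j, j] 2 distinct, len 3
[f, j, j, j] 2 distinct, len 4
[j, j, j, t] 2 distinct, len 4
[j, j, j, t, t] 2 distinct, len 5
[j, j, j, t, t, t] 2 distinct, len 6
[t, t, t, i] 2 distinct, len 4
[t, t, t, i, t] 2 distinct, len 5
[t, j] 2 distinct, len 2
[t, j, t] 2 distinct, len 3
Longest length with ≤2 distinct: 6.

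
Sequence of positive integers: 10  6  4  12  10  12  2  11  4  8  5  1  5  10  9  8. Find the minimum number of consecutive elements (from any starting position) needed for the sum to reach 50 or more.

6

add 10: running sum 10 < 50
add 6: running sum 16 < 50
add 4: running sum 20 < 50
add 12: running sum 32 < 50
add 10: running sum 42 < 50
end 5: [10, 6, 4, 12, 10, 12] sum 54, len 6
end 6: [10, 6, 4, 12, 10, 12, 2] sum 56, len 7
end 7: [4, 12, 10, 12, 2, 11] sum 51, len 6
end 8: [12, 10, 12, 2, 11, 4] sum 51, len 6
end 9: [12, 10, 12, 2, 11, 4, 8] sum 59, len 7
end 10: [10, 12, 2, 11, 4, 8, 5] sum 52, len 7
end 11: [10, 12, 2, 11, 4, 8, 5, 1] sum 53, len 8
end 12: [10, 12, 2, 11, 4, 8, 5, 1, 5] sum 58, len 9
end 13: [12, 2, 11, 4, 8, 5, 1, 5, 10] sum 58, len 9
end 14: [11, 4, 8, 5, 1, 5, 10, 9] sum 53, len 8
end 15: [4, 8, 5, 1, 5, 10, 9, 8] sum 50, len 8
Shortest qualifying length: 6.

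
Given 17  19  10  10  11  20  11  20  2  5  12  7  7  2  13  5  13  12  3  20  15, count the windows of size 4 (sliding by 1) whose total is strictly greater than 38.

[17, 19, 10, 10] → sum 56  > 38 ✓
[19, 10, 10, 11] → sum 50  > 38 ✓
[10, 10, 11, 20] → sum 51  > 38 ✓
[10, 11, 20, 11] → sum 52  > 38 ✓
[11, 20, 11, 20] → sum 62  > 38 ✓
[20, 11, 20, 2] → sum 53  > 38 ✓
[11, 20, 2, 5] → sum 38
[20, 2, 5, 12] → sum 39  > 38 ✓
[2, 5, 12, 7] → sum 26
[5, 12, 7, 7] → sum 31
[12, 7, 7, 2] → sum 28
[7, 7, 2, 13] → sum 29
[7, 2, 13, 5] → sum 27
[2, 13, 5, 13] → sum 33
[13, 5, 13, 12] → sum 43  > 38 ✓
[5, 13, 12, 3] → sum 33
[13, 12, 3, 20] → sum 48  > 38 ✓
[12, 3, 20, 15] → sum 50  > 38 ✓
10 windows satisfy the condition.

10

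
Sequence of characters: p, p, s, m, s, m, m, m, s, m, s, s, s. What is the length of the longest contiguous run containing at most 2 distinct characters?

Extend right; when distinct count exceeds 2, shrink from the left:
[p] 1 distinct, len 1
[p, p] 1 distinct, len 2
[p, p, s] 2 distinct, len 3
[s, m] 2 distinct, len 2
[s, m, s] 2 distinct, len 3
[s, m, s, m] 2 distinct, len 4
[s, m, s, m, m] 2 distinct, len 5
[s, m, s, m, m, m] 2 distinct, len 6
[s, m, s, m, m, m, s] 2 distinct, len 7
[s, m, s, m, m, m, s, m] 2 distinct, len 8
[s, m, s, m, m, m, s, m, s] 2 distinct, len 9
[s, m, s, m, m, m, s, m, s, s] 2 distinct, len 10
[s, m, s, m, m, m, s, m, s, s, s] 2 distinct, len 11
Longest length with ≤2 distinct: 11.

11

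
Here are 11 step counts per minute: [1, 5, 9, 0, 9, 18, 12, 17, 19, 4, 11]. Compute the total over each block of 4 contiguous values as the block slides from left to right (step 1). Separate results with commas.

15, 23, 36, 39, 56, 66, 52, 51

1 5 9 0 → sum 15
5 9 0 9 → sum 23
9 0 9 18 → sum 36
0 9 18 12 → sum 39
9 18 12 17 → sum 56
18 12 17 19 → sum 66
12 17 19 4 → sum 52
17 19 4 11 → sum 51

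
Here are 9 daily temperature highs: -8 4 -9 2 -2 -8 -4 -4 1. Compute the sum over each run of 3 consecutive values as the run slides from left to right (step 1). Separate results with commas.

-13, -3, -9, -8, -14, -16, -7

-8 4 -9 → sum -13
4 -9 2 → sum -3
-9 2 -2 → sum -9
2 -2 -8 → sum -8
-2 -8 -4 → sum -14
-8 -4 -4 → sum -16
-4 -4 1 → sum -7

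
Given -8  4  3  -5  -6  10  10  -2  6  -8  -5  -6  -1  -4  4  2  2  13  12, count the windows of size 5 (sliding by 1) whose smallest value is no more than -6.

12

(-8, 4, 3, -5, -6) → min -8  ≤ -6 ✓
(4, 3, -5, -6, 10) → min -6  ≤ -6 ✓
(3, -5, -6, 10, 10) → min -6  ≤ -6 ✓
(-5, -6, 10, 10, -2) → min -6  ≤ -6 ✓
(-6, 10, 10, -2, 6) → min -6  ≤ -6 ✓
(10, 10, -2, 6, -8) → min -8  ≤ -6 ✓
(10, -2, 6, -8, -5) → min -8  ≤ -6 ✓
(-2, 6, -8, -5, -6) → min -8  ≤ -6 ✓
(6, -8, -5, -6, -1) → min -8  ≤ -6 ✓
(-8, -5, -6, -1, -4) → min -8  ≤ -6 ✓
(-5, -6, -1, -4, 4) → min -6  ≤ -6 ✓
(-6, -1, -4, 4, 2) → min -6  ≤ -6 ✓
(-1, -4, 4, 2, 2) → min -4
(-4, 4, 2, 2, 13) → min -4
(4, 2, 2, 13, 12) → min 2
12 windows satisfy the condition.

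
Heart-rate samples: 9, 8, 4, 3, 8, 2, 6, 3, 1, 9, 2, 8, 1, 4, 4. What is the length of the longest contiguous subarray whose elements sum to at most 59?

add 9: [9] sum 9, len 1
add 8: [9, 8] sum 17, len 2
add 4: [9, 8, 4] sum 21, len 3
add 3: [9, 8, 4, 3] sum 24, len 4
add 8: [9, 8, 4, 3, 8] sum 32, len 5
add 2: [9, 8, 4, 3, 8, 2] sum 34, len 6
add 6: [9, 8, 4, 3, 8, 2, 6] sum 40, len 7
add 3: [9, 8, 4, 3, 8, 2, 6, 3] sum 43, len 8
add 1: [9, 8, 4, 3, 8, 2, 6, 3, 1] sum 44, len 9
add 9: [9, 8, 4, 3, 8, 2, 6, 3, 1, 9] sum 53, len 10
add 2: [9, 8, 4, 3, 8, 2, 6, 3, 1, 9, 2] sum 55, len 11
add 8: [8, 4, 3, 8, 2, 6, 3, 1, 9, 2, 8] sum 54, len 11
add 1: [8, 4, 3, 8, 2, 6, 3, 1, 9, 2, 8, 1] sum 55, len 12
add 4: [8, 4, 3, 8, 2, 6, 3, 1, 9, 2, 8, 1, 4] sum 59, len 13
add 4: [4, 3, 8, 2, 6, 3, 1, 9, 2, 8, 1, 4, 4] sum 55, len 13
Longest length seen: 13.

13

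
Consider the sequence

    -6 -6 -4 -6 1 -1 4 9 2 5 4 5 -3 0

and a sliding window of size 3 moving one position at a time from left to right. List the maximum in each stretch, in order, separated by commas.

-6 -6 -4 → max -4
-6 -4 -6 → max -4
-4 -6 1 → max 1
-6 1 -1 → max 1
1 -1 4 → max 4
-1 4 9 → max 9
4 9 2 → max 9
9 2 5 → max 9
2 5 4 → max 5
5 4 5 → max 5
4 5 -3 → max 5
5 -3 0 → max 5

-4, -4, 1, 1, 4, 9, 9, 9, 5, 5, 5, 5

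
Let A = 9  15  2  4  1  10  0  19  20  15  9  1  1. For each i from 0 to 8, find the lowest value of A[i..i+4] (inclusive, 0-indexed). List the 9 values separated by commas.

Sliding a size-5 window across the 13 values:
[9, 15, 2, 4, 1] → min 1
[15, 2, 4, 1, 10] → min 1
[2, 4, 1, 10, 0] → min 0
[4, 1, 10, 0, 19] → min 0
[1, 10, 0, 19, 20] → min 0
[10, 0, 19, 20, 15] → min 0
[0, 19, 20, 15, 9] → min 0
[19, 20, 15, 9, 1] → min 1
[20, 15, 9, 1, 1] → min 1

1, 1, 0, 0, 0, 0, 0, 1, 1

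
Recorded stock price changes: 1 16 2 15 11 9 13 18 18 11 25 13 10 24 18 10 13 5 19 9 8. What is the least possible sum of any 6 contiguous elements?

1 16 2 15 11 9 → sum 54
16 2 15 11 9 13 → sum 66
2 15 11 9 13 18 → sum 68
15 11 9 13 18 18 → sum 84
11 9 13 18 18 11 → sum 80
9 13 18 18 11 25 → sum 94
13 18 18 11 25 13 → sum 98
18 18 11 25 13 10 → sum 95
18 11 25 13 10 24 → sum 101
11 25 13 10 24 18 → sum 101
25 13 10 24 18 10 → sum 100
13 10 24 18 10 13 → sum 88
10 24 18 10 13 5 → sum 80
24 18 10 13 5 19 → sum 89
18 10 13 5 19 9 → sum 74
10 13 5 19 9 8 → sum 64
Least of these is 54.

54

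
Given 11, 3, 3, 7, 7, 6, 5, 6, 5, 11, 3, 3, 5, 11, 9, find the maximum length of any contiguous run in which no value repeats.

4

add 11: [11] len 1
add 3: [11, 3] len 2
add 3 (repeat 3, move left end past it): [3] len 1
add 7: [3, 7] len 2
add 7 (repeat 7, move left end past it): [7] len 1
add 6: [7, 6] len 2
add 5: [7, 6, 5] len 3
add 6 (repeat 6, move left end past it): [5, 6] len 2
add 5 (repeat 5, move left end past it): [6, 5] len 2
add 11: [6, 5, 11] len 3
add 3: [6, 5, 11, 3] len 4
add 3 (repeat 3, move left end past it): [3] len 1
add 5: [3, 5] len 2
add 11: [3, 5, 11] len 3
add 9: [3, 5, 11, 9] len 4
Longest all-distinct length: 4.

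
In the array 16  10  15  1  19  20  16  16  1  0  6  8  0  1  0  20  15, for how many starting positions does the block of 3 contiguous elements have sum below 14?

[16, 10, 15] → sum 41
[10, 15, 1] → sum 26
[15, 1, 19] → sum 35
[1, 19, 20] → sum 40
[19, 20, 16] → sum 55
[20, 16, 16] → sum 52
[16, 16, 1] → sum 33
[16, 1, 0] → sum 17
[1, 0, 6] → sum 7  < 14 ✓
[0, 6, 8] → sum 14
[6, 8, 0] → sum 14
[8, 0, 1] → sum 9  < 14 ✓
[0, 1, 0] → sum 1  < 14 ✓
[1, 0, 20] → sum 21
[0, 20, 15] → sum 35
3 windows satisfy the condition.

3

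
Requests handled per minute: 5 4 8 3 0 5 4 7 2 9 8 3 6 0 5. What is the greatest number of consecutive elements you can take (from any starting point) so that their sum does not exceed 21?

→ 5: sum 5, len 1
→ 4: sum 9, len 2
→ 8: sum 17, len 3
→ 3: sum 20, len 4
→ 0: sum 20, len 5
→ 5 (dropped 5): sum 20, len 5
→ 4 (dropped 4): sum 20, len 5
→ 7 (dropped 8): sum 19, len 5
→ 2: sum 21, len 6
→ 9 (dropped 3, 0, 5, 4): sum 18, len 3
→ 8 (dropped 7): sum 19, len 3
→ 3 (dropped 2): sum 20, len 3
→ 6 (dropped 9): sum 17, len 3
→ 0: sum 17, len 4
→ 5 (dropped 8): sum 14, len 4
Longest length seen: 6.

6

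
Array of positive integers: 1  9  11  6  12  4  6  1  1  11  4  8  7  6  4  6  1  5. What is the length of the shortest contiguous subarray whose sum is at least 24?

Extend right; whenever the sum reaches 24, record the length and shrink from the left:
add 1: running sum 1 < 24
add 9: running sum 10 < 24
add 11: running sum 21 < 24
add 6: shortest ending here [9, 11, 6] sum 26, len 3
add 12: shortest ending here [11, 6, 12] sum 29, len 3
add 4: shortest ending here [11, 6, 12, 4] sum 33, len 4
add 6: shortest ending here [6, 12, 4, 6] sum 28, len 4
add 1: shortest ending here [6, 12, 4, 6, 1] sum 29, len 5
add 1: shortest ending here [12, 4, 6, 1, 1] sum 24, len 5
add 11: shortest ending here [12, 4, 6, 1, 1, 11] sum 35, len 6
add 4: shortest ending here [4, 6, 1, 1, 11, 4] sum 27, len 6
add 8: shortest ending here [1, 11, 4, 8] sum 24, len 4
add 7: shortest ending here [11, 4, 8, 7] sum 30, len 4
add 6: shortest ending here [4, 8, 7, 6] sum 25, len 4
add 4: shortest ending here [8, 7, 6, 4] sum 25, len 4
add 6: shortest ending here [8, 7, 6, 4, 6] sum 31, len 5
add 1: shortest ending here [7, 6, 4, 6, 1] sum 24, len 5
add 5: shortest ending here [7, 6, 4, 6, 1, 5] sum 29, len 6
Shortest qualifying length: 3.

3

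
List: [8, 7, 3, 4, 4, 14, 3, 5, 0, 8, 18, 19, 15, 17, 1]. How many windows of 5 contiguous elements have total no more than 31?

(8, 7, 3, 4, 4) → sum 26  ≤ 31 ✓
(7, 3, 4, 4, 14) → sum 32
(3, 4, 4, 14, 3) → sum 28  ≤ 31 ✓
(4, 4, 14, 3, 5) → sum 30  ≤ 31 ✓
(4, 14, 3, 5, 0) → sum 26  ≤ 31 ✓
(14, 3, 5, 0, 8) → sum 30  ≤ 31 ✓
(3, 5, 0, 8, 18) → sum 34
(5, 0, 8, 18, 19) → sum 50
(0, 8, 18, 19, 15) → sum 60
(8, 18, 19, 15, 17) → sum 77
(18, 19, 15, 17, 1) → sum 70
5 windows satisfy the condition.

5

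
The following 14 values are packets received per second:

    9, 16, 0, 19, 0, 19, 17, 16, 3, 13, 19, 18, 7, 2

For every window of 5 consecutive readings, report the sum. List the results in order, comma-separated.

44, 54, 55, 71, 55, 68, 68, 69, 60, 59

[9, 16, 0, 19, 0] → sum 44
[16, 0, 19, 0, 19] → sum 54
[0, 19, 0, 19, 17] → sum 55
[19, 0, 19, 17, 16] → sum 71
[0, 19, 17, 16, 3] → sum 55
[19, 17, 16, 3, 13] → sum 68
[17, 16, 3, 13, 19] → sum 68
[16, 3, 13, 19, 18] → sum 69
[3, 13, 19, 18, 7] → sum 60
[13, 19, 18, 7, 2] → sum 59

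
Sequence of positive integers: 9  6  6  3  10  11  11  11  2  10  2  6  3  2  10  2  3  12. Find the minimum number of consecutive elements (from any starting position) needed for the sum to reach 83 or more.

12

add 9: running sum 9 < 83
add 6: running sum 15 < 83
add 6: running sum 21 < 83
add 3: running sum 24 < 83
add 10: running sum 34 < 83
add 11: running sum 45 < 83
add 11: running sum 56 < 83
add 11: running sum 67 < 83
add 2: running sum 69 < 83
add 10: running sum 79 < 83
add 2: running sum 81 < 83
end 11: [9, 6, 6, 3, 10, 11, 11, 11, 2, 10, 2, 6] sum 87, len 12
end 12: [9, 6, 6, 3, 10, 11, 11, 11, 2, 10, 2, 6, 3] sum 90, len 13
end 13: [6, 6, 3, 10, 11, 11, 11, 2, 10, 2, 6, 3, 2] sum 83, len 13
end 14: [6, 3, 10, 11, 11, 11, 2, 10, 2, 6, 3, 2, 10] sum 87, len 13
end 15: [3, 10, 11, 11, 11, 2, 10, 2, 6, 3, 2, 10, 2] sum 83, len 13
end 16: [10, 11, 11, 11, 2, 10, 2, 6, 3, 2, 10, 2, 3] sum 83, len 13
end 17: [11, 11, 11, 2, 10, 2, 6, 3, 2, 10, 2, 3, 12] sum 85, len 13
Shortest qualifying length: 12.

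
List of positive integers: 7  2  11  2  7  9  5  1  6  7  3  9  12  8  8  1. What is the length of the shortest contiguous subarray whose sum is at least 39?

add 7: running sum 7 < 39
add 2: running sum 9 < 39
add 11: running sum 20 < 39
add 2: running sum 22 < 39
add 7: running sum 29 < 39
add 9: running sum 38 < 39
add 5: shortest ending here [7, 2, 11, 2, 7, 9, 5] sum 43, len 7
add 1: shortest ending here [7, 2, 11, 2, 7, 9, 5, 1] sum 44, len 8
add 6: shortest ending here [11, 2, 7, 9, 5, 1, 6] sum 41, len 7
add 7: shortest ending here [11, 2, 7, 9, 5, 1, 6, 7] sum 48, len 8
add 3: shortest ending here [2, 7, 9, 5, 1, 6, 7, 3] sum 40, len 8
add 9: shortest ending here [9, 5, 1, 6, 7, 3, 9] sum 40, len 7
add 12: shortest ending here [5, 1, 6, 7, 3, 9, 12] sum 43, len 7
add 8: shortest ending here [7, 3, 9, 12, 8] sum 39, len 5
add 8: shortest ending here [3, 9, 12, 8, 8] sum 40, len 5
add 1: shortest ending here [3, 9, 12, 8, 8, 1] sum 41, len 6
Shortest qualifying length: 5.

5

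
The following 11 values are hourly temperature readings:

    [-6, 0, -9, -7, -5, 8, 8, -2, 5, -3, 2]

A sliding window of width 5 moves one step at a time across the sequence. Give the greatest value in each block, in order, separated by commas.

0, 8, 8, 8, 8, 8, 8

[-6, 0, -9, -7, -5] → max 0
[0, -9, -7, -5, 8] → max 8
[-9, -7, -5, 8, 8] → max 8
[-7, -5, 8, 8, -2] → max 8
[-5, 8, 8, -2, 5] → max 8
[8, 8, -2, 5, -3] → max 8
[8, -2, 5, -3, 2] → max 8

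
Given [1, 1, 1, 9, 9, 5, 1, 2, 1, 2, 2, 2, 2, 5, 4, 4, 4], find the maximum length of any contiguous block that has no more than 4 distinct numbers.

Extend right; when distinct count exceeds 4, shrink from the left:
[1] 1 distinct, len 1
[1, 1] 1 distinct, len 2
[1, 1, 1] 1 distinct, len 3
[1, 1, 1, 9] 2 distinct, len 4
[1, 1, 1, 9, 9] 2 distinct, len 5
[1, 1, 1, 9, 9, 5] 3 distinct, len 6
[1, 1, 1, 9, 9, 5, 1] 3 distinct, len 7
[1, 1, 1, 9, 9, 5, 1, 2] 4 distinct, len 8
[1, 1, 1, 9, 9, 5, 1, 2, 1] 4 distinct, len 9
[1, 1, 1, 9, 9, 5, 1, 2, 1, 2] 4 distinct, len 10
[1, 1, 1, 9, 9, 5, 1, 2, 1, 2, 2] 4 distinct, len 11
[1, 1, 1, 9, 9, 5, 1, 2, 1, 2, 2, 2] 4 distinct, len 12
[1, 1, 1, 9, 9, 5, 1, 2, 1, 2, 2, 2, 2] 4 distinct, len 13
[1, 1, 1, 9, 9, 5, 1, 2, 1, 2, 2, 2, 2, 5] 4 distinct, len 14
[5, 1, 2, 1, 2, 2, 2, 2, 5, 4] 4 distinct, len 10
[5, 1, 2, 1, 2, 2, 2, 2, 5, 4, 4] 4 distinct, len 11
[5, 1, 2, 1, 2, 2, 2, 2, 5, 4, 4, 4] 4 distinct, len 12
Longest length with ≤4 distinct: 14.

14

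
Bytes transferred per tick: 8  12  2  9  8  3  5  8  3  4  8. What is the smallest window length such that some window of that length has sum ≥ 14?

2

Extend right; whenever the sum reaches 14, record the length and shrink from the left:
add 8: running sum 8 < 14
end 1: [8, 12] sum 20, len 2
end 2: [12, 2] sum 14, len 2
end 3: [12, 2, 9] sum 23, len 3
end 4: [9, 8] sum 17, len 2
end 5: [9, 8, 3] sum 20, len 3
end 6: [8, 3, 5] sum 16, len 3
end 7: [3, 5, 8] sum 16, len 3
end 8: [5, 8, 3] sum 16, len 3
end 9: [8, 3, 4] sum 15, len 3
end 10: [3, 4, 8] sum 15, len 3
Shortest qualifying length: 2.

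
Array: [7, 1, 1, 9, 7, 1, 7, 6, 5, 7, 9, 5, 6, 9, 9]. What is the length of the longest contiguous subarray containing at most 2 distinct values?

[7] 1 distinct, len 1
[7, 1] 2 distinct, len 2
[7, 1, 1] 2 distinct, len 3
[1, 1, 9] 2 distinct, len 3
[9, 7] 2 distinct, len 2
[7, 1] 2 distinct, len 2
[7, 1, 7] 2 distinct, len 3
[7, 6] 2 distinct, len 2
[6, 5] 2 distinct, len 2
[5, 7] 2 distinct, len 2
[7, 9] 2 distinct, len 2
[9, 5] 2 distinct, len 2
[5, 6] 2 distinct, len 2
[6, 9] 2 distinct, len 2
[6, 9, 9] 2 distinct, len 3
Longest length with ≤2 distinct: 3.

3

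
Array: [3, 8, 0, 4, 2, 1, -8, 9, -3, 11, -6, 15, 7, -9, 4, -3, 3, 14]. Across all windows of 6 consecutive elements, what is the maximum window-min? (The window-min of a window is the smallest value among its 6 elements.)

Each size-6 window and its min:
3 8 0 4 2 1 → min 0
8 0 4 2 1 -8 → min -8
0 4 2 1 -8 9 → min -8
4 2 1 -8 9 -3 → min -8
2 1 -8 9 -3 11 → min -8
1 -8 9 -3 11 -6 → min -8
-8 9 -3 11 -6 15 → min -8
9 -3 11 -6 15 7 → min -6
-3 11 -6 15 7 -9 → min -9
11 -6 15 7 -9 4 → min -9
-6 15 7 -9 4 -3 → min -9
15 7 -9 4 -3 3 → min -9
7 -9 4 -3 3 14 → min -9
Maximum of these is 0.

0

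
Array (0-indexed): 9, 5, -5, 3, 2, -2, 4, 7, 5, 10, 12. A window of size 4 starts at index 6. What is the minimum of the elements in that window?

4

Elements at indices 6..9: 4, 7, 5, 10
min(4, 7, 5, 10) = 4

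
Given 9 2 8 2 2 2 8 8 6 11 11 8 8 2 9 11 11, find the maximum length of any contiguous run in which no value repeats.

4

[9] len 1
[9, 2] len 2
[9, 2, 8] len 3
[8, 2] len 2
[2] len 1
[2] len 1
[2, 8] len 2
[8] len 1
[8, 6] len 2
[8, 6, 11] len 3
[11] len 1
[11, 8] len 2
[8] len 1
[8, 2] len 2
[8, 2, 9] len 3
[8, 2, 9, 11] len 4
[11] len 1
Longest all-distinct length: 4.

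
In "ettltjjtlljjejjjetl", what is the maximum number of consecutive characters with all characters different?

4

add e: [e] len 1
add t: [e, t] len 2
add t (repeat t, move left end past it): [t] len 1
add l: [t, l] len 2
add t (repeat t, move left end past it): [l, t] len 2
add j: [l, t, j] len 3
add j (repeat j, move left end past it): [j] len 1
add t: [j, t] len 2
add l: [j, t, l] len 3
add l (repeat l, move left end past it): [l] len 1
add j: [l, j] len 2
add j (repeat j, move left end past it): [j] len 1
add e: [j, e] len 2
add j (repeat j, move left end past it): [e, j] len 2
add j (repeat j, move left end past it): [j] len 1
add j (repeat j, move left end past it): [j] len 1
add e: [j, e] len 2
add t: [j, e, t] len 3
add l: [j, e, t, l] len 4
Longest all-distinct length: 4.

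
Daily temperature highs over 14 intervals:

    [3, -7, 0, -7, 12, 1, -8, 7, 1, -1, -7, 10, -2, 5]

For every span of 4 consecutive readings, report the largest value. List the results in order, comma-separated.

Sliding a size-4 window across the 14 values:
[3, -7, 0, -7] → max 3
[-7, 0, -7, 12] → max 12
[0, -7, 12, 1] → max 12
[-7, 12, 1, -8] → max 12
[12, 1, -8, 7] → max 12
[1, -8, 7, 1] → max 7
[-8, 7, 1, -1] → max 7
[7, 1, -1, -7] → max 7
[1, -1, -7, 10] → max 10
[-1, -7, 10, -2] → max 10
[-7, 10, -2, 5] → max 10

3, 12, 12, 12, 12, 7, 7, 7, 10, 10, 10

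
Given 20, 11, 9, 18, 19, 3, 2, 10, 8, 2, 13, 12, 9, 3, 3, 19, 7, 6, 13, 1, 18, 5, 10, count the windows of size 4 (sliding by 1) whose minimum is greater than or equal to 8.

[20, 11, 9, 18] → min 9  ≥ 8 ✓
[11, 9, 18, 19] → min 9  ≥ 8 ✓
[9, 18, 19, 3] → min 3
[18, 19, 3, 2] → min 2
[19, 3, 2, 10] → min 2
[3, 2, 10, 8] → min 2
[2, 10, 8, 2] → min 2
[10, 8, 2, 13] → min 2
[8, 2, 13, 12] → min 2
[2, 13, 12, 9] → min 2
[13, 12, 9, 3] → min 3
[12, 9, 3, 3] → min 3
[9, 3, 3, 19] → min 3
[3, 3, 19, 7] → min 3
[3, 19, 7, 6] → min 3
[19, 7, 6, 13] → min 6
[7, 6, 13, 1] → min 1
[6, 13, 1, 18] → min 1
[13, 1, 18, 5] → min 1
[1, 18, 5, 10] → min 1
2 windows satisfy the condition.

2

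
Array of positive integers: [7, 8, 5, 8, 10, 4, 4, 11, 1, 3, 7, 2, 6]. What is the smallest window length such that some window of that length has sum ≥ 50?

7

Extend right; whenever the sum reaches 50, record the length and shrink from the left:
add 7: running sum 7 < 50
add 8: running sum 15 < 50
add 5: running sum 20 < 50
add 8: running sum 28 < 50
add 10: running sum 38 < 50
add 4: running sum 42 < 50
add 4: running sum 46 < 50
end 7: [8, 5, 8, 10, 4, 4, 11] sum 50, len 7
end 8: [8, 5, 8, 10, 4, 4, 11, 1] sum 51, len 8
end 9: [8, 5, 8, 10, 4, 4, 11, 1, 3] sum 54, len 9
end 10: [5, 8, 10, 4, 4, 11, 1, 3, 7] sum 53, len 9
end 11: [8, 10, 4, 4, 11, 1, 3, 7, 2] sum 50, len 9
end 12: [8, 10, 4, 4, 11, 1, 3, 7, 2, 6] sum 56, len 10
Shortest qualifying length: 7.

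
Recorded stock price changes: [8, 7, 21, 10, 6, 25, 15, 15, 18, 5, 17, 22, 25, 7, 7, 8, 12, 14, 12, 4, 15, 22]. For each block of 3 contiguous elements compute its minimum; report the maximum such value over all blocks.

8 7 21 → min 7
7 21 10 → min 7
21 10 6 → min 6
10 6 25 → min 6
6 25 15 → min 6
25 15 15 → min 15
15 15 18 → min 15
15 18 5 → min 5
18 5 17 → min 5
5 17 22 → min 5
17 22 25 → min 17
22 25 7 → min 7
25 7 7 → min 7
7 7 8 → min 7
7 8 12 → min 7
8 12 14 → min 8
12 14 12 → min 12
14 12 4 → min 4
12 4 15 → min 4
4 15 22 → min 4
Maximum of these is 17.

17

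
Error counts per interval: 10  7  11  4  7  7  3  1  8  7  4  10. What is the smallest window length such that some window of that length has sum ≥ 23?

Extend right; whenever the sum reaches 23, record the length and shrink from the left:
add 10: running sum 10 < 23
add 7: running sum 17 < 23
end 2: [10, 7, 11] sum 28, len 3
end 3: [10, 7, 11, 4] sum 32, len 4
end 4: [7, 11, 4, 7] sum 29, len 4
end 5: [11, 4, 7, 7] sum 29, len 4
end 6: [11, 4, 7, 7, 3] sum 32, len 5
end 7: [11, 4, 7, 7, 3, 1] sum 33, len 6
end 8: [7, 7, 3, 1, 8] sum 26, len 5
end 9: [7, 3, 1, 8, 7] sum 26, len 5
end 10: [3, 1, 8, 7, 4] sum 23, len 5
end 11: [8, 7, 4, 10] sum 29, len 4
Shortest qualifying length: 3.

3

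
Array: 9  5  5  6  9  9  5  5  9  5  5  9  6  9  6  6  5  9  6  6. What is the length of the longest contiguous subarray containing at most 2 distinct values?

8

Extend right; when distinct count exceeds 2, shrink from the left:
add 9: window [9] (1 distinct), len 1
add 5: window [9, 5] (2 distinct), len 2
add 5: window [9, 5, 5] (2 distinct), len 3
add 6: window [5, 5, 6] (2 distinct), len 3
add 9: window [6, 9] (2 distinct), len 2
add 9: window [6, 9, 9] (2 distinct), len 3
add 5: window [9, 9, 5] (2 distinct), len 3
add 5: window [9, 9, 5, 5] (2 distinct), len 4
add 9: window [9, 9, 5, 5, 9] (2 distinct), len 5
add 5: window [9, 9, 5, 5, 9, 5] (2 distinct), len 6
add 5: window [9, 9, 5, 5, 9, 5, 5] (2 distinct), len 7
add 9: window [9, 9, 5, 5, 9, 5, 5, 9] (2 distinct), len 8
add 6: window [9, 6] (2 distinct), len 2
add 9: window [9, 6, 9] (2 distinct), len 3
add 6: window [9, 6, 9, 6] (2 distinct), len 4
add 6: window [9, 6, 9, 6, 6] (2 distinct), len 5
add 5: window [6, 6, 5] (2 distinct), len 3
add 9: window [5, 9] (2 distinct), len 2
add 6: window [9, 6] (2 distinct), len 2
add 6: window [9, 6, 6] (2 distinct), len 3
Longest length with ≤2 distinct: 8.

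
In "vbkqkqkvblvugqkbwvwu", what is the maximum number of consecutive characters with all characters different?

8

[v] len 1
[v, b] len 2
[v, b, k] len 3
[v, b, k, q] len 4
[q, k] len 2
[k, q] len 2
[q, k] len 2
[q, k, v] len 3
[q, k, v, b] len 4
[q, k, v, b, l] len 5
[b, l, v] len 3
[b, l, v, u] len 4
[b, l, v, u, g] len 5
[b, l, v, u, g, q] len 6
[b, l, v, u, g, q, k] len 7
[l, v, u, g, q, k, b] len 7
[l, v, u, g, q, k, b, w] len 8
[u, g, q, k, b, w, v] len 7
[v, w] len 2
[v, w, u] len 3
Longest all-distinct length: 8.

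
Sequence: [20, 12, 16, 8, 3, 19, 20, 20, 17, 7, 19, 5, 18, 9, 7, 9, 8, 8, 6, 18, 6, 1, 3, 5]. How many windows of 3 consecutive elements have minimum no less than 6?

20 12 16 → min 12  ≥ 6 ✓
12 16 8 → min 8  ≥ 6 ✓
16 8 3 → min 3
8 3 19 → min 3
3 19 20 → min 3
19 20 20 → min 19  ≥ 6 ✓
20 20 17 → min 17  ≥ 6 ✓
20 17 7 → min 7  ≥ 6 ✓
17 7 19 → min 7  ≥ 6 ✓
7 19 5 → min 5
19 5 18 → min 5
5 18 9 → min 5
18 9 7 → min 7  ≥ 6 ✓
9 7 9 → min 7  ≥ 6 ✓
7 9 8 → min 7  ≥ 6 ✓
9 8 8 → min 8  ≥ 6 ✓
8 8 6 → min 6  ≥ 6 ✓
8 6 18 → min 6  ≥ 6 ✓
6 18 6 → min 6  ≥ 6 ✓
18 6 1 → min 1
6 1 3 → min 1
1 3 5 → min 1
13 windows satisfy the condition.

13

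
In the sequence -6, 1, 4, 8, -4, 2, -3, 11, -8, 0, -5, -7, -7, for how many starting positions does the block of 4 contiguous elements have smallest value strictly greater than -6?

(-6, 1, 4, 8) → min -6
(1, 4, 8, -4) → min -4  > -6 ✓
(4, 8, -4, 2) → min -4  > -6 ✓
(8, -4, 2, -3) → min -4  > -6 ✓
(-4, 2, -3, 11) → min -4  > -6 ✓
(2, -3, 11, -8) → min -8
(-3, 11, -8, 0) → min -8
(11, -8, 0, -5) → min -8
(-8, 0, -5, -7) → min -8
(0, -5, -7, -7) → min -7
4 windows satisfy the condition.

4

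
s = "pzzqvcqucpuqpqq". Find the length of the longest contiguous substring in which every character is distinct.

add p: [p] len 1
add z: [p, z] len 2
add z (repeat z, move left end past it): [z] len 1
add q: [z, q] len 2
add v: [z, q, v] len 3
add c: [z, q, v, c] len 4
add q (repeat q, move left end past it): [v, c, q] len 3
add u: [v, c, q, u] len 4
add c (repeat c, move left end past it): [q, u, c] len 3
add p: [q, u, c, p] len 4
add u (repeat u, move left end past it): [c, p, u] len 3
add q: [c, p, u, q] len 4
add p (repeat p, move left end past it): [u, q, p] len 3
add q (repeat q, move left end past it): [p, q] len 2
add q (repeat q, move left end past it): [q] len 1
Longest all-distinct length: 4.

4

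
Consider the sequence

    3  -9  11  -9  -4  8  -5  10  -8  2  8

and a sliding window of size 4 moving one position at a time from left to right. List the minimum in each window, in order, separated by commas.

-9, -9, -9, -9, -5, -8, -8, -8

Sliding a size-4 window across the 11 values:
(3, -9, 11, -9) → min -9
(-9, 11, -9, -4) → min -9
(11, -9, -4, 8) → min -9
(-9, -4, 8, -5) → min -9
(-4, 8, -5, 10) → min -5
(8, -5, 10, -8) → min -8
(-5, 10, -8, 2) → min -8
(10, -8, 2, 8) → min -8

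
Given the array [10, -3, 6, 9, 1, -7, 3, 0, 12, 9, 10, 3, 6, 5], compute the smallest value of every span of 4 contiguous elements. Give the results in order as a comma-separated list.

Sliding a size-4 window across the 14 values:
[10, -3, 6, 9] → min -3
[-3, 6, 9, 1] → min -3
[6, 9, 1, -7] → min -7
[9, 1, -7, 3] → min -7
[1, -7, 3, 0] → min -7
[-7, 3, 0, 12] → min -7
[3, 0, 12, 9] → min 0
[0, 12, 9, 10] → min 0
[12, 9, 10, 3] → min 3
[9, 10, 3, 6] → min 3
[10, 3, 6, 5] → min 3

-3, -3, -7, -7, -7, -7, 0, 0, 3, 3, 3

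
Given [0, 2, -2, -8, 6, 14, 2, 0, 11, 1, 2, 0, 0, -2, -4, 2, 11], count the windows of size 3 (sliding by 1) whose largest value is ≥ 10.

(0, 2, -2) → max 2
(2, -2, -8) → max 2
(-2, -8, 6) → max 6
(-8, 6, 14) → max 14  ≥ 10 ✓
(6, 14, 2) → max 14  ≥ 10 ✓
(14, 2, 0) → max 14  ≥ 10 ✓
(2, 0, 11) → max 11  ≥ 10 ✓
(0, 11, 1) → max 11  ≥ 10 ✓
(11, 1, 2) → max 11  ≥ 10 ✓
(1, 2, 0) → max 2
(2, 0, 0) → max 2
(0, 0, -2) → max 0
(0, -2, -4) → max 0
(-2, -4, 2) → max 2
(-4, 2, 11) → max 11  ≥ 10 ✓
7 windows satisfy the condition.

7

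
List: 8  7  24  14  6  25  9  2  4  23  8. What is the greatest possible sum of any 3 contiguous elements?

45

Each size-3 window and its sum:
(8, 7, 24) → sum 39
(7, 24, 14) → sum 45
(24, 14, 6) → sum 44
(14, 6, 25) → sum 45
(6, 25, 9) → sum 40
(25, 9, 2) → sum 36
(9, 2, 4) → sum 15
(2, 4, 23) → sum 29
(4, 23, 8) → sum 35
Greatest of these is 45.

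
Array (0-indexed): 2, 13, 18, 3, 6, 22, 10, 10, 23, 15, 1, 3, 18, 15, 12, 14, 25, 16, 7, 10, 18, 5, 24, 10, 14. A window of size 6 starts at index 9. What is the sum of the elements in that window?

64

Elements at indices 9..14: 15, 1, 3, 18, 15, 12
sum(15, 1, 3, 18, 15, 12) = 64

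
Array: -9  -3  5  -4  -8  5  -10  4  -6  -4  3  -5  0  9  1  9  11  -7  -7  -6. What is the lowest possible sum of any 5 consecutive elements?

-19

(-9, -3, 5, -4, -8) → sum -19
(-3, 5, -4, -8, 5) → sum -5
(5, -4, -8, 5, -10) → sum -12
(-4, -8, 5, -10, 4) → sum -13
(-8, 5, -10, 4, -6) → sum -15
(5, -10, 4, -6, -4) → sum -11
(-10, 4, -6, -4, 3) → sum -13
(4, -6, -4, 3, -5) → sum -8
(-6, -4, 3, -5, 0) → sum -12
(-4, 3, -5, 0, 9) → sum 3
(3, -5, 0, 9, 1) → sum 8
(-5, 0, 9, 1, 9) → sum 14
(0, 9, 1, 9, 11) → sum 30
(9, 1, 9, 11, -7) → sum 23
(1, 9, 11, -7, -7) → sum 7
(9, 11, -7, -7, -6) → sum 0
Lowest of these is -19.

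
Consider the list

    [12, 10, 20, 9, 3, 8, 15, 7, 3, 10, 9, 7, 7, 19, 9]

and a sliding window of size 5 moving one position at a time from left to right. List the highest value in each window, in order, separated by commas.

[12, 10, 20, 9, 3] → max 20
[10, 20, 9, 3, 8] → max 20
[20, 9, 3, 8, 15] → max 20
[9, 3, 8, 15, 7] → max 15
[3, 8, 15, 7, 3] → max 15
[8, 15, 7, 3, 10] → max 15
[15, 7, 3, 10, 9] → max 15
[7, 3, 10, 9, 7] → max 10
[3, 10, 9, 7, 7] → max 10
[10, 9, 7, 7, 19] → max 19
[9, 7, 7, 19, 9] → max 19

20, 20, 20, 15, 15, 15, 15, 10, 10, 19, 19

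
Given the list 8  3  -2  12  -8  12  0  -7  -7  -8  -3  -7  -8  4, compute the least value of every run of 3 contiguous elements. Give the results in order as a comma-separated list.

[8, 3, -2] → min -2
[3, -2, 12] → min -2
[-2, 12, -8] → min -8
[12, -8, 12] → min -8
[-8, 12, 0] → min -8
[12, 0, -7] → min -7
[0, -7, -7] → min -7
[-7, -7, -8] → min -8
[-7, -8, -3] → min -8
[-8, -3, -7] → min -8
[-3, -7, -8] → min -8
[-7, -8, 4] → min -8

-2, -2, -8, -8, -8, -7, -7, -8, -8, -8, -8, -8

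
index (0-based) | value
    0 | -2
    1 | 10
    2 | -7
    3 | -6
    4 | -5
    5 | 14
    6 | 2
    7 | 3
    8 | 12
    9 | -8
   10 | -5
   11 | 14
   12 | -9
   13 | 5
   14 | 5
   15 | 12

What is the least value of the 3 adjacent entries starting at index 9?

-8

Elements at indices 9..11: -8, -5, 14
min(-8, -5, 14) = -8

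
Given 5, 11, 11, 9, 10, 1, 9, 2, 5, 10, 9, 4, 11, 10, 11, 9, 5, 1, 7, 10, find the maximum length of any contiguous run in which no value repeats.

6

add 5: [5] len 1
add 11: [5, 11] len 2
add 11 (repeat 11, move left end past it): [11] len 1
add 9: [11, 9] len 2
add 10: [11, 9, 10] len 3
add 1: [11, 9, 10, 1] len 4
add 9 (repeat 9, move left end past it): [10, 1, 9] len 3
add 2: [10, 1, 9, 2] len 4
add 5: [10, 1, 9, 2, 5] len 5
add 10 (repeat 10, move left end past it): [1, 9, 2, 5, 10] len 5
add 9 (repeat 9, move left end past it): [2, 5, 10, 9] len 4
add 4: [2, 5, 10, 9, 4] len 5
add 11: [2, 5, 10, 9, 4, 11] len 6
add 10 (repeat 10, move left end past it): [9, 4, 11, 10] len 4
add 11 (repeat 11, move left end past it): [10, 11] len 2
add 9: [10, 11, 9] len 3
add 5: [10, 11, 9, 5] len 4
add 1: [10, 11, 9, 5, 1] len 5
add 7: [10, 11, 9, 5, 1, 7] len 6
add 10 (repeat 10, move left end past it): [11, 9, 5, 1, 7, 10] len 6
Longest all-distinct length: 6.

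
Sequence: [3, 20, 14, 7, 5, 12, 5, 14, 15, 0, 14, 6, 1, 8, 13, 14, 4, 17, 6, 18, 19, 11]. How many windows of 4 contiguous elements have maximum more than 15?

7

3 20 14 7 → max 20  > 15 ✓
20 14 7 5 → max 20  > 15 ✓
14 7 5 12 → max 14
7 5 12 5 → max 12
5 12 5 14 → max 14
12 5 14 15 → max 15
5 14 15 0 → max 15
14 15 0 14 → max 15
15 0 14 6 → max 15
0 14 6 1 → max 14
14 6 1 8 → max 14
6 1 8 13 → max 13
1 8 13 14 → max 14
8 13 14 4 → max 14
13 14 4 17 → max 17  > 15 ✓
14 4 17 6 → max 17  > 15 ✓
4 17 6 18 → max 18  > 15 ✓
17 6 18 19 → max 19  > 15 ✓
6 18 19 11 → max 19  > 15 ✓
7 windows satisfy the condition.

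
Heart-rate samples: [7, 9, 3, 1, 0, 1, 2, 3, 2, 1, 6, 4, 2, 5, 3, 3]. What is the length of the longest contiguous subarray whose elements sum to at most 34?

13

Extend to the right; shrink from the left whenever the sum exceeds 34:
add 7: [7] sum 7, len 1
add 9: [7, 9] sum 16, len 2
add 3: [7, 9, 3] sum 19, len 3
add 1: [7, 9, 3, 1] sum 20, len 4
add 0: [7, 9, 3, 1, 0] sum 20, len 5
add 1: [7, 9, 3, 1, 0, 1] sum 21, len 6
add 2: [7, 9, 3, 1, 0, 1, 2] sum 23, len 7
add 3: [7, 9, 3, 1, 0, 1, 2, 3] sum 26, len 8
add 2: [7, 9, 3, 1, 0, 1, 2, 3, 2] sum 28, len 9
add 1: [7, 9, 3, 1, 0, 1, 2, 3, 2, 1] sum 29, len 10
add 6: [9, 3, 1, 0, 1, 2, 3, 2, 1, 6] sum 28, len 10
add 4: [9, 3, 1, 0, 1, 2, 3, 2, 1, 6, 4] sum 32, len 11
add 2: [9, 3, 1, 0, 1, 2, 3, 2, 1, 6, 4, 2] sum 34, len 12
add 5: [3, 1, 0, 1, 2, 3, 2, 1, 6, 4, 2, 5] sum 30, len 12
add 3: [3, 1, 0, 1, 2, 3, 2, 1, 6, 4, 2, 5, 3] sum 33, len 13
add 3: [1, 0, 1, 2, 3, 2, 1, 6, 4, 2, 5, 3, 3] sum 33, len 13
Longest length seen: 13.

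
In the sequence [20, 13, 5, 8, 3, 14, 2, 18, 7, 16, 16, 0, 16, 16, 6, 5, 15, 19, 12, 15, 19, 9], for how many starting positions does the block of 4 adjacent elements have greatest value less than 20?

18

[20, 13, 5, 8] → max 20
[13, 5, 8, 3] → max 13  < 20 ✓
[5, 8, 3, 14] → max 14  < 20 ✓
[8, 3, 14, 2] → max 14  < 20 ✓
[3, 14, 2, 18] → max 18  < 20 ✓
[14, 2, 18, 7] → max 18  < 20 ✓
[2, 18, 7, 16] → max 18  < 20 ✓
[18, 7, 16, 16] → max 18  < 20 ✓
[7, 16, 16, 0] → max 16  < 20 ✓
[16, 16, 0, 16] → max 16  < 20 ✓
[16, 0, 16, 16] → max 16  < 20 ✓
[0, 16, 16, 6] → max 16  < 20 ✓
[16, 16, 6, 5] → max 16  < 20 ✓
[16, 6, 5, 15] → max 16  < 20 ✓
[6, 5, 15, 19] → max 19  < 20 ✓
[5, 15, 19, 12] → max 19  < 20 ✓
[15, 19, 12, 15] → max 19  < 20 ✓
[19, 12, 15, 19] → max 19  < 20 ✓
[12, 15, 19, 9] → max 19  < 20 ✓
18 windows satisfy the condition.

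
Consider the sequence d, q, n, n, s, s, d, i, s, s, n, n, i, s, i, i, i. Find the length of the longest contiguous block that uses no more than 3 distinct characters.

Extend right; when distinct count exceeds 3, shrink from the left:
add d: window [d] (1 distinct), len 1
add q: window [d, q] (2 distinct), len 2
add n: window [d, q, n] (3 distinct), len 3
add n: window [d, q, n, n] (3 distinct), len 4
add s: window [q, n, n, s] (3 distinct), len 4
add s: window [q, n, n, s, s] (3 distinct), len 5
add d: window [n, n, s, s, d] (3 distinct), len 5
add i: window [s, s, d, i] (3 distinct), len 4
add s: window [s, s, d, i, s] (3 distinct), len 5
add s: window [s, s, d, i, s, s] (3 distinct), len 6
add n: window [i, s, s, n] (3 distinct), len 4
add n: window [i, s, s, n, n] (3 distinct), len 5
add i: window [i, s, s, n, n, i] (3 distinct), len 6
add s: window [i, s, s, n, n, i, s] (3 distinct), len 7
add i: window [i, s, s, n, n, i, s, i] (3 distinct), len 8
add i: window [i, s, s, n, n, i, s, i, i] (3 distinct), len 9
add i: window [i, s, s, n, n, i, s, i, i, i] (3 distinct), len 10
Longest length with ≤3 distinct: 10.

10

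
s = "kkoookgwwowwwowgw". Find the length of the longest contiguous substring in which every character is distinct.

4

[k] len 1
[k] len 1
[k, o] len 2
[o] len 1
[o] len 1
[o, k] len 2
[o, k, g] len 3
[o, k, g, w] len 4
[w] len 1
[w, o] len 2
[o, w] len 2
[w] len 1
[w] len 1
[w, o] len 2
[o, w] len 2
[o, w, g] len 3
[g, w] len 2
Longest all-distinct length: 4.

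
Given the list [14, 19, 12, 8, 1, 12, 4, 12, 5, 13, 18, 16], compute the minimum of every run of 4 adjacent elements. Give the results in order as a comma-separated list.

8, 1, 1, 1, 1, 4, 4, 5, 5

Sliding a size-4 window across the 12 values:
[14, 19, 12, 8] → min 8
[19, 12, 8, 1] → min 1
[12, 8, 1, 12] → min 1
[8, 1, 12, 4] → min 1
[1, 12, 4, 12] → min 1
[12, 4, 12, 5] → min 4
[4, 12, 5, 13] → min 4
[12, 5, 13, 18] → min 5
[5, 13, 18, 16] → min 5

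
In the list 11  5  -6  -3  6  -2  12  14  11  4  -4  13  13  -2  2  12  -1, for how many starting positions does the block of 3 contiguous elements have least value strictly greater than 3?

2

(11, 5, -6) → min -6
(5, -6, -3) → min -6
(-6, -3, 6) → min -6
(-3, 6, -2) → min -3
(6, -2, 12) → min -2
(-2, 12, 14) → min -2
(12, 14, 11) → min 11  > 3 ✓
(14, 11, 4) → min 4  > 3 ✓
(11, 4, -4) → min -4
(4, -4, 13) → min -4
(-4, 13, 13) → min -4
(13, 13, -2) → min -2
(13, -2, 2) → min -2
(-2, 2, 12) → min -2
(2, 12, -1) → min -1
2 windows satisfy the condition.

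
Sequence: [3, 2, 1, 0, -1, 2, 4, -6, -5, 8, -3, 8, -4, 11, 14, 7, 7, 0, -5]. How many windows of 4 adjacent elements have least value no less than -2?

6

3 2 1 0 → min 0  ≥ -2 ✓
2 1 0 -1 → min -1  ≥ -2 ✓
1 0 -1 2 → min -1  ≥ -2 ✓
0 -1 2 4 → min -1  ≥ -2 ✓
-1 2 4 -6 → min -6
2 4 -6 -5 → min -6
4 -6 -5 8 → min -6
-6 -5 8 -3 → min -6
-5 8 -3 8 → min -5
8 -3 8 -4 → min -4
-3 8 -4 11 → min -4
8 -4 11 14 → min -4
-4 11 14 7 → min -4
11 14 7 7 → min 7  ≥ -2 ✓
14 7 7 0 → min 0  ≥ -2 ✓
7 7 0 -5 → min -5
6 windows satisfy the condition.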